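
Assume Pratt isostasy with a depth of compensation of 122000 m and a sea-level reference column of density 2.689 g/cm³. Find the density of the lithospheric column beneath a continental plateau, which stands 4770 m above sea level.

2.59 g/cm³

Pratt balance: ρ_ref D = ρ (D + h).
ρ = ρ_ref D/(D + h) = 2.689 × 122000 m/(122000 m + 4770 m) = 2.59 g/cm³.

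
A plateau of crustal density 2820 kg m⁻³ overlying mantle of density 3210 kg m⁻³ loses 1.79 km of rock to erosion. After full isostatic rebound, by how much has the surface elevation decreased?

Rebound u = e ρ_c/ρ_m = 1.79 km × 2820/3210 = 1.573 km.
Net surface drop = e − u = 1.79 km − 1.573 km = e (ρ_m − ρ_c)/ρ_m = 0.217 km.

0.217 km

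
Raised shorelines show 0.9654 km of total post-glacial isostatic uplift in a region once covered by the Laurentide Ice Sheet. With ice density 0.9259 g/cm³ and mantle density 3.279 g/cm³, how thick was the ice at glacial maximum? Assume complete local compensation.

u = t ρ_ice/ρ_m → t = u ρ_m/ρ_ice = 0.9654 km × 3.279/0.9259 = 3.42 km.

3.42 km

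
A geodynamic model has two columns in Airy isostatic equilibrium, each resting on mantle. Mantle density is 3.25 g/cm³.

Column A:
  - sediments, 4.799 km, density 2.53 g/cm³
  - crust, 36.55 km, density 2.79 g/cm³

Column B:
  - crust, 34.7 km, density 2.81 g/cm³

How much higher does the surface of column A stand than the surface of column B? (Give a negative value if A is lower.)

For any compensation level in the mantle, the mantle terms cancel and isostasy reduces to e = (Σt_A − Σt_B) − (Σ(ρt)_A − Σ(ρt)_B) / ρ_m.
Σt_A = 41.349 km; Σt_B = 34.7 km; Σ(ρt)_A = 114.11597; Σ(ρt)_B = 97.507 (in km·g/cm³).
e = (41.349 − 34.7) − (114.11597 − 97.507) / 3.25 = 1.54 km.

1.54 km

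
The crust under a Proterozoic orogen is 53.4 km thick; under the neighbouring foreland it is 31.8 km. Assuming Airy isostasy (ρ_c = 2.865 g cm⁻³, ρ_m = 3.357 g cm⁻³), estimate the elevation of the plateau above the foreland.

3.17 km

Excess crust Δ = 53.4 km − 31.8 km = 21.6 km, split between elevation h and root r with h + r = Δ.
Airy balance ρ_c h = (ρ_m − ρ_c) r gives r = h ρ_c/(ρ_m − ρ_c), so h (1 + ρ_c/(ρ_m − ρ_c)) = Δ, i.e. h = Δ (ρ_m − ρ_c)/ρ_m.
h = 21.6 km × 0.492/3.357 = 3.17 km.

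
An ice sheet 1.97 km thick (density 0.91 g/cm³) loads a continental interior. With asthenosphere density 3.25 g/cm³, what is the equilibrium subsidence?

0.552 km

Isostatic balance requires: the ice load ρ_ice t is balanced by mantle displaced below, ρ_m s.
s = t ρ_ice / ρ_m = 1.97 km × 0.91/3.25 = 0.552 km.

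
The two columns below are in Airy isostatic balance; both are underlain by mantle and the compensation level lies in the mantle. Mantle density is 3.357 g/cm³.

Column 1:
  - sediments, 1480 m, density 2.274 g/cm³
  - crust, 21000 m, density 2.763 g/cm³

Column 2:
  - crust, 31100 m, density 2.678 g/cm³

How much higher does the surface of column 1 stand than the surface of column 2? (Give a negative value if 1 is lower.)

For any compensation level in the mantle, the mantle terms cancel and isostasy reduces to e = (Σt_1 − Σt_2) − (Σ(ρt)_1 − Σ(ρt)_2) / ρ_m.
Σt_1 = 22480 m; Σt_2 = 31100 m; Σ(ρt)_1 = 61388.52; Σ(ρt)_2 = 83285.8 (in m·g/cm³).
e = (22480 − 31100) − (61388.52 − 83285.8) / 3.357 = −2100 m.

−2100 m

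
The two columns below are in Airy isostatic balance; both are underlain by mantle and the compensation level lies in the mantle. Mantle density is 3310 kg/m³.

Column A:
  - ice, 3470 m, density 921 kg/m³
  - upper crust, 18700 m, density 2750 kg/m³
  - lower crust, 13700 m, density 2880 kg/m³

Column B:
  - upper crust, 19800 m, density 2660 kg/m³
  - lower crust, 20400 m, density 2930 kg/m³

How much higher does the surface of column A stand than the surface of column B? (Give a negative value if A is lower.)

1220 m

For any compensation level in the mantle, the mantle terms cancel and isostasy reduces to e = (Σt_A − Σt_B) − (Σ(ρt)_A − Σ(ρt)_B) / ρ_m.
Σt_A = 35870 m; Σt_B = 40200 m; Σ(ρt)_A = 94076870; Σ(ρt)_B = 112440000 (in m·kg/m³).
e = (35870 − 40200) − (94076870 − 112440000) / 3310 = 1220 m.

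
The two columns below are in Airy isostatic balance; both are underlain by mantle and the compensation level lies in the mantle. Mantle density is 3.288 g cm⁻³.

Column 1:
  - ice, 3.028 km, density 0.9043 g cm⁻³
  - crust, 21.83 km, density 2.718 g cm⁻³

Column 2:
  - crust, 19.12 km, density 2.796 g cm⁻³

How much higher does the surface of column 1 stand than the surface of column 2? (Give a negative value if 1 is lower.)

For any compensation level in the mantle, the mantle terms cancel and isostasy reduces to e = (Σt_1 − Σt_2) − (Σ(ρt)_1 − Σ(ρt)_2) / ρ_m.
Σt_1 = 24.858 km; Σt_2 = 19.12 km; Σ(ρt)_1 = 62.0721604; Σ(ρt)_2 = 53.45952 (in km·g cm⁻³).
e = (24.858 − 19.12) − (62.0721604 − 53.45952) / 3.288 = 3.12 km.

3.12 km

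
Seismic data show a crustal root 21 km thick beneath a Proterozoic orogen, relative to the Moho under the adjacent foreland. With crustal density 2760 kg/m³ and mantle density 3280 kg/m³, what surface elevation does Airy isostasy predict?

3.96 km

Balancing pressure at the compensation depth: ρ_c h = (ρ_m − ρ_c) r.
h = r (ρ_m − ρ_c) / ρ_c = 21 km × (3280 − 2760) / 2760 = 3.96 km.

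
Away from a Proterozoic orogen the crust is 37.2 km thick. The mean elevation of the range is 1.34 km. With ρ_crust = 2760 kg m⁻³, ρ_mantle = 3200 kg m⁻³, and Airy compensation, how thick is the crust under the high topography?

46.9 km

Root depth r = h ρ_c / (ρ_m − ρ_c) = 1.34 km × 2760 / 440 = 8.405 km.
Total thickness = T + h + r = 37.2 km + 1.34 km + 8.405 km = 46.9 km.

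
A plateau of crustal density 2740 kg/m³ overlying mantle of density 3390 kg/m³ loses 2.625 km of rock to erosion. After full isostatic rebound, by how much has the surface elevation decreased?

0.503 km

Rebound u = e ρ_c/ρ_m = 2.625 km × 2740/3390 = 2.122 km.
Net surface drop = e − u = 2.625 km − 2.122 km = e (ρ_m − ρ_c)/ρ_m = 0.503 km.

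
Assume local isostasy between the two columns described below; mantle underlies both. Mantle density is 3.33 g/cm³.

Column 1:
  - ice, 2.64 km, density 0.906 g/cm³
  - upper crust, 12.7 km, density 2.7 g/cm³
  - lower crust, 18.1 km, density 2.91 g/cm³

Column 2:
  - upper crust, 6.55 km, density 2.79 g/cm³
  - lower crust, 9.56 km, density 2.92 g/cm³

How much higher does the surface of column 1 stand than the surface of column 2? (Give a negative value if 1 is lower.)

For any compensation level in the mantle, the mantle terms cancel and isostasy reduces to e = (Σt_1 − Σt_2) − (Σ(ρt)_1 − Σ(ρt)_2) / ρ_m.
Σt_1 = 33.44 km; Σt_2 = 16.11 km; Σ(ρt)_1 = 89.35284; Σ(ρt)_2 = 46.1897 (in km·g/cm³).
e = (33.44 − 16.11) − (89.35284 − 46.1897) / 3.33 = 4.37 km.

4.37 km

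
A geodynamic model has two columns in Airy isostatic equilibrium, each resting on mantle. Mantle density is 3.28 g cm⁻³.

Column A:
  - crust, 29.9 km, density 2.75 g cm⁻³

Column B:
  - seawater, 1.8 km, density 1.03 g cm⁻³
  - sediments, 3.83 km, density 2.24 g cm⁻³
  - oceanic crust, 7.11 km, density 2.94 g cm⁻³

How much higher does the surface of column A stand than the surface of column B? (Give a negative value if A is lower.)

1.65 km

For any compensation level in the mantle, the mantle terms cancel and isostasy reduces to e = (Σt_A − Σt_B) − (Σ(ρt)_A − Σ(ρt)_B) / ρ_m.
Σt_A = 29.9 km; Σt_B = 12.74 km; Σ(ρt)_A = 82.225; Σ(ρt)_B = 31.3366 (in km·g cm⁻³).
e = (29.9 − 12.74) − (82.225 − 31.3366) / 3.28 = 1.65 km.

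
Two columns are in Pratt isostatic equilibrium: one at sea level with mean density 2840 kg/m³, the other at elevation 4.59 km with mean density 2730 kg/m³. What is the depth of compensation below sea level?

114 km

ρ_ref D = ρ (D + h) → D (ρ_ref − ρ) = ρ h.
D = ρ h/(ρ_ref − ρ) = 2730 × 4.59 km/(2840 − 2730) = 114 km.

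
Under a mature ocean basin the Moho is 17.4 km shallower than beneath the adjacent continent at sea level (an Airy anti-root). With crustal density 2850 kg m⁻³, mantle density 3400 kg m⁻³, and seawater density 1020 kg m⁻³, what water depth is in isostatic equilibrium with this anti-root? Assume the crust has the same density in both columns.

Replacing a thickness d of crust by seawater at the top must be balanced by replacing crust with mantle at the base: d (ρ_c − ρ_w) = a (ρ_m − ρ_c).
d = a (ρ_m − ρ_c)/(ρ_c − ρ_w) = 17.4 km × 550/1830 = 5.23 km.

5.23 km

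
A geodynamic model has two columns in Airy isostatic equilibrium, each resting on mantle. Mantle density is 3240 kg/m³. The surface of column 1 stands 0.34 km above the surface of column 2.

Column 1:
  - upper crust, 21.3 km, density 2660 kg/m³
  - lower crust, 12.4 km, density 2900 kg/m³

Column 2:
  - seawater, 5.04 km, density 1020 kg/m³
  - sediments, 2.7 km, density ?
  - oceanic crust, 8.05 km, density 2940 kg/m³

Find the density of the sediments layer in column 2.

2550 kg/m³

Take the compensation level at the base of the deeper column (depth z_c below the surface of column 1) and equate Σ ρ_i t_i down to z_c; mantle fills any gap and the z_c terms cancel.
Column 1: 21.3×2660 + 12.4×2900 + (z_c − 33.7)×3240
Column 2: 0.34×0 + 5.04×1020 + 2.7×ρ + 8.05×2940 + (z_c − 0.34 − 15.79)×3240
The z_c×3240 term appears on both sides and cancels. Collect the known terms of each column as K = Σ(ρt)_known − 3240 × (depth of known layers): K_1 = 92618 − 3240×33.7 = −16570; K_2 = 28807.8 − 3240×(0.34 + 15.79) = −23453.4.
Balance: K_1 = K_2 + 2.7×ρ, so ρ = (K_1 − K_2)/2.7 = 6883.4/2.7 = 2550 kg/m³.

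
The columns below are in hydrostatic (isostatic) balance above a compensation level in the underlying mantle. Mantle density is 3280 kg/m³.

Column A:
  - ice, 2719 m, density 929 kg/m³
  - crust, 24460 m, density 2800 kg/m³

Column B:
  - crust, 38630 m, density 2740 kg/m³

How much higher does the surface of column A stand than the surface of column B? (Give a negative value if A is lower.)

−831 m

For any compensation level in the mantle, the mantle terms cancel and isostasy reduces to e = (Σt_A − Σt_B) − (Σ(ρt)_A − Σ(ρt)_B) / ρ_m.
Σt_A = 27179 m; Σt_B = 38630 m; Σ(ρt)_A = 71013951; Σ(ρt)_B = 105846200 (in m·kg/m³).
e = (27179 − 38630) − (71013951 − 105846200) / 3280 = −831 m.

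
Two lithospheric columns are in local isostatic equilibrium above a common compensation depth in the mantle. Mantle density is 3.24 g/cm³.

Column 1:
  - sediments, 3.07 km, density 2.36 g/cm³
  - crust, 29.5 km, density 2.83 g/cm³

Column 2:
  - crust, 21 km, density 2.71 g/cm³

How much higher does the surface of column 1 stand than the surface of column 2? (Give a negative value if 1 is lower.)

For any compensation level in the mantle, the mantle terms cancel and isostasy reduces to e = (Σt_1 − Σt_2) − (Σ(ρt)_1 − Σ(ρt)_2) / ρ_m.
Σt_1 = 32.57 km; Σt_2 = 21 km; Σ(ρt)_1 = 90.7302; Σ(ρt)_2 = 56.91 (in km·g/cm³).
e = (32.57 − 21) − (90.7302 − 56.91) / 3.24 = 1.13 km.

1.13 km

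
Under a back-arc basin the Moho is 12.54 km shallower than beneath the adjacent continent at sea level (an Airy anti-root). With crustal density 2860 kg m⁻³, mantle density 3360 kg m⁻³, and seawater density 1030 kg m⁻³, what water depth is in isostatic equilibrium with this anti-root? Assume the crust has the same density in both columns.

3.43 km

Replacing a thickness d of crust by seawater at the top must be balanced by replacing crust with mantle at the base: d (ρ_c − ρ_w) = a (ρ_m − ρ_c).
d = a (ρ_m − ρ_c)/(ρ_c − ρ_w) = 12.54 km × 500/1830 = 3.43 km.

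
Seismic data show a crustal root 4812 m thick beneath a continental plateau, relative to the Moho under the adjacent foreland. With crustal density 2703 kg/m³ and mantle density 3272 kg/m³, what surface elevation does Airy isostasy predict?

Isostatic balance requires: ρ_c h = (ρ_m − ρ_c) r.
h = r (ρ_m − ρ_c) / ρ_c = 4812 m × (3272 − 2703) / 2703 = 1010 m.

1010 m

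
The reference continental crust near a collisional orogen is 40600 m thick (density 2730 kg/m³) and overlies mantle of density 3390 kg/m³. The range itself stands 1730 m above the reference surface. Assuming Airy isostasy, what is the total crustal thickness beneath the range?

49500 m

Root depth r = h ρ_c / (ρ_m − ρ_c) = 1730 m × 2730 / 660 = 7156 m.
Total thickness = T + h + r = 40600 m + 1730 m + 7156 m = 49500 m.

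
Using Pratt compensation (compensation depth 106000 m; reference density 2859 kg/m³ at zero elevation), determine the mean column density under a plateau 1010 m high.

Pratt balance: ρ_ref D = ρ (D + h).
ρ = ρ_ref D/(D + h) = 2859 × 106000 m/(106000 m + 1010 m) = 2830 kg/m³.

2830 kg/m³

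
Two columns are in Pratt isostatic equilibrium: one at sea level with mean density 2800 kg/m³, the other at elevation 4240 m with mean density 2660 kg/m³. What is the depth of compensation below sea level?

80600 m

ρ_ref D = ρ (D + h) → D (ρ_ref − ρ) = ρ h.
D = ρ h/(ρ_ref − ρ) = 2660 × 4240 m/(2800 − 2660) = 80600 m.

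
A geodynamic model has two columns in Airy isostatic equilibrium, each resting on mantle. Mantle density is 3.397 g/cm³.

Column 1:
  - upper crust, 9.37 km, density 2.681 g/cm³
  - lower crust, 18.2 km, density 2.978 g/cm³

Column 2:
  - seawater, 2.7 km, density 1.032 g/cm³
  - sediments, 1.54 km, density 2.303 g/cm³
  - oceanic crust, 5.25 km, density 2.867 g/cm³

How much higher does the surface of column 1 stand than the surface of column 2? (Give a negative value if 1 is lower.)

For any compensation level in the mantle, the mantle terms cancel and isostasy reduces to e = (Σt_1 − Σt_2) − (Σ(ρt)_1 − Σ(ρt)_2) / ρ_m.
Σt_1 = 27.57 km; Σt_2 = 9.49 km; Σ(ρt)_1 = 79.32057; Σ(ρt)_2 = 21.38477 (in km·g/cm³).
e = (27.57 − 9.49) − (79.32057 − 21.38477) / 3.397 = 1.03 km.

1.03 km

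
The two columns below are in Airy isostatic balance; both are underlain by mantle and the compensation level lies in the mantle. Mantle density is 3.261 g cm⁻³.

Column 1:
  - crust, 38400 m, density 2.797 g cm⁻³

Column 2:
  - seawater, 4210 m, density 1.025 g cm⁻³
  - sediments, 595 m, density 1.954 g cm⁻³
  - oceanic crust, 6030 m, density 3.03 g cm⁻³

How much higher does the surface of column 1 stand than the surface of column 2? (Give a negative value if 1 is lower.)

For any compensation level in the mantle, the mantle terms cancel and isostasy reduces to e = (Σt_1 − Σt_2) − (Σ(ρt)_1 − Σ(ρt)_2) / ρ_m.
Σt_1 = 38400 m; Σt_2 = 10835 m; Σ(ρt)_1 = 107404.8; Σ(ρt)_2 = 23748.78 (in m·g cm⁻³).
e = (38400 − 10835) − (107404.8 − 23748.78) / 3.261 = 1910 m.

1910 m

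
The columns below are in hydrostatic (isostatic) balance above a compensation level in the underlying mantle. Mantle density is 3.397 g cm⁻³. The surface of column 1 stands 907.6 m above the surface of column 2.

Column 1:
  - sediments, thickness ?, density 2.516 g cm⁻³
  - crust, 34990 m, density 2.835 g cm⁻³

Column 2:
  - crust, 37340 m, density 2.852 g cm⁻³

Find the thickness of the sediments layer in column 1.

4280 m

Take the compensation level at the base of the deeper column (depth z_c below the surface of column 1) and equate Σ ρ_i t_i down to z_c; mantle fills any gap and the z_c terms cancel.
Column 1: x×2.516 + 34990×2.835 + (z_c − 34990 − x)×3.397
Column 2: 907.6×0 + 37340×2.852 + (z_c − 907.6 − 37340)×3.397
The z_c×3.397 term appears on both sides and cancels. Collect the known terms of each column as K = Σ(ρt)_known − 3.397 × (depth of known layers): K_1 = 99196.65 − 3.397×34990 = −19664.38; K_2 = 106493.68 − 3.397×(907.6 + 37340) = −23433.4172.
Balance: K_1 − x×(3.397 − 2.516) = K_2, so x = (K_1 − K_2)/(3.397 − 2.516) = 3769.04/0.881 = 4280 m.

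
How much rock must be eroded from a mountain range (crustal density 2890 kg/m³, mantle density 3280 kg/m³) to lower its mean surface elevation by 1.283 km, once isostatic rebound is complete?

10.8 km

Net drop Δ = e − u = e − e ρ_c/ρ_m = e (ρ_m − ρ_c)/ρ_m.
e = Δ ρ_m/(ρ_m − ρ_c) = 1.283 km × 3280/390 = 10.8 km.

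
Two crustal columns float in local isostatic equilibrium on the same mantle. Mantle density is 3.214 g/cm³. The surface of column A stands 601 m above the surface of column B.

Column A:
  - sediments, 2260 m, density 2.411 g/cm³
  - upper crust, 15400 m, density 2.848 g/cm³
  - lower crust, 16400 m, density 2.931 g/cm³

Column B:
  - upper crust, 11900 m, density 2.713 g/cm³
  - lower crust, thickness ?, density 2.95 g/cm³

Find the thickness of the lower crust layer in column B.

15900 m

Take the compensation level at the base of the deeper column (depth z_c below the surface of column A) and equate Σ ρ_i t_i down to z_c; mantle fills any gap and the z_c terms cancel.
Column A: 2260×2.411 + 15400×2.848 + 16400×2.931 + (z_c − 34060)×3.214
Column B: 601×0 + 11900×2.713 + x×2.95 + (z_c − 601 − 11900 − x)×3.214
The z_c×3.214 term appears on both sides and cancels. Collect the known terms of each column as K = Σ(ρt)_known − 3.214 × (depth of known layers): K_A = 97376.46 − 3.214×34060 = −12092.38; K_B = 32284.7 − 3.214×(601 + 11900) = −7893.514.
Balance: K_A = K_B − x×(3.214 − 2.95), so x = (K_B − K_A)/(3.214 − 2.95) = 4198.87/0.264 = 15900 m.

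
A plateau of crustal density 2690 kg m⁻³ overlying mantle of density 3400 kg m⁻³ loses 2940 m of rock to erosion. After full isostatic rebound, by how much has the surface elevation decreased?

614 m

Rebound u = e ρ_c/ρ_m = 2940 m × 2690/3400 = 2326 m.
Net surface drop = e − u = 2940 m − 2326 m = e (ρ_m − ρ_c)/ρ_m = 614 m.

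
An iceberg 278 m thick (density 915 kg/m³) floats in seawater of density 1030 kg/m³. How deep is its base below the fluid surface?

247 m

Draft d = t ρ_obj/ρ_fluid = 278 m × 915/1030 = 247 m.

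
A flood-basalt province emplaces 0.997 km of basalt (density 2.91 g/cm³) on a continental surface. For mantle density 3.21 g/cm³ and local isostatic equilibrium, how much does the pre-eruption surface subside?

Subaerial loading: s = t ρ_load / ρ_m.
s = 0.997 km × 2.91/3.21 = 0.904 km.

0.904 km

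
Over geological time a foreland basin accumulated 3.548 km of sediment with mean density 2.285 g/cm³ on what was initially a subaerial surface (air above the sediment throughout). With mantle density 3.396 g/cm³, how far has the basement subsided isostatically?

Subaerial load: s = t ρ_sed / ρ_m = 3.548 km × 2.285/3.396 = 2.39 km.

2.39 km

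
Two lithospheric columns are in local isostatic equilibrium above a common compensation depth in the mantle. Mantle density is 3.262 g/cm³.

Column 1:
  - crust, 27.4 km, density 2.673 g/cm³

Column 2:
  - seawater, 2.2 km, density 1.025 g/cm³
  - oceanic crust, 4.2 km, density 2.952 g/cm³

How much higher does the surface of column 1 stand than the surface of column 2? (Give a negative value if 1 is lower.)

3.04 km

For any compensation level in the mantle, the mantle terms cancel and isostasy reduces to e = (Σt_1 − Σt_2) − (Σ(ρt)_1 − Σ(ρt)_2) / ρ_m.
Σt_1 = 27.4 km; Σt_2 = 6.4 km; Σ(ρt)_1 = 73.2402; Σ(ρt)_2 = 14.6534 (in km·g/cm³).
e = (27.4 − 6.4) − (73.2402 − 14.6534) / 3.262 = 3.04 km.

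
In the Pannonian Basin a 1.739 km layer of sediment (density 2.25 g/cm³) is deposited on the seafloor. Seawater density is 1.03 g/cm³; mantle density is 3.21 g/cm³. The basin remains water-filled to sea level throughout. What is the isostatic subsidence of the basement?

Submarine loading: the sediment displaces seawater, and the subsidence is in turn flooded, so s (ρ_m − ρ_w) = t (ρ_sed − ρ_w).
s = 1.739 km × (2.25 − 1.03) / (3.21 − 1.03) = 0.973 km.

0.973 km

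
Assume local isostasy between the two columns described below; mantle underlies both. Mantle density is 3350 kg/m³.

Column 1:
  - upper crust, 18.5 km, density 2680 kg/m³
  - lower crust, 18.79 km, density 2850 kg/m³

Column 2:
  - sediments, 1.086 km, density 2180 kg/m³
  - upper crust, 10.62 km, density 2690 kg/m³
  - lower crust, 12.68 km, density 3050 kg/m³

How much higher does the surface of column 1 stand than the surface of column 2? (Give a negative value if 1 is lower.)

2.9 km

For any compensation level in the mantle, the mantle terms cancel and isostasy reduces to e = (Σt_1 − Σt_2) − (Σ(ρt)_1 − Σ(ρt)_2) / ρ_m.
Σt_1 = 37.29 km; Σt_2 = 24.386 km; Σ(ρt)_1 = 103131.5; Σ(ρt)_2 = 69609.28 (in km·kg/m³).
e = (37.29 − 24.386) − (103131.5 − 69609.28) / 3350 = 2.9 km.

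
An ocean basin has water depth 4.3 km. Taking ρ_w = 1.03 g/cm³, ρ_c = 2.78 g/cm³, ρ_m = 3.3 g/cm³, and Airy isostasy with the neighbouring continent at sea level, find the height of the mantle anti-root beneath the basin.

By Archimedes' principle applied to the lithosphere: replacing crust with seawater at the top is compensated by replacing crust with mantle at the base: d (ρ_c − ρ_w) = a (ρ_m − ρ_c).
a = d (ρ_c − ρ_w)/(ρ_m − ρ_c) = 4.3 km × 1.75/0.52 = 14.5 km.

14.5 km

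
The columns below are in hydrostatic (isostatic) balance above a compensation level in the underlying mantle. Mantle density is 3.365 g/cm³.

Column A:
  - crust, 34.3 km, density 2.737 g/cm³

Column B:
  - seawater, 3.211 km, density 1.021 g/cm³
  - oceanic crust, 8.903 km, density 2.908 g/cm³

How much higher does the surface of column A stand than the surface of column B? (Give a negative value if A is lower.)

2.96 km

For any compensation level in the mantle, the mantle terms cancel and isostasy reduces to e = (Σt_A − Σt_B) − (Σ(ρt)_A − Σ(ρt)_B) / ρ_m.
Σt_A = 34.3 km; Σt_B = 12.114 km; Σ(ρt)_A = 93.8791; Σ(ρt)_B = 29.168355 (in km·g/cm³).
e = (34.3 − 12.114) − (93.8791 − 29.168355) / 3.365 = 2.96 km.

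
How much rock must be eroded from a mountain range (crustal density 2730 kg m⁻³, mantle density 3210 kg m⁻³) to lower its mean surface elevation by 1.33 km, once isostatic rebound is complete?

Net drop Δ = e − u = e − e ρ_c/ρ_m = e (ρ_m − ρ_c)/ρ_m.
e = Δ ρ_m/(ρ_m − ρ_c) = 1.33 km × 3210/480 = 8.89 km.

8.89 km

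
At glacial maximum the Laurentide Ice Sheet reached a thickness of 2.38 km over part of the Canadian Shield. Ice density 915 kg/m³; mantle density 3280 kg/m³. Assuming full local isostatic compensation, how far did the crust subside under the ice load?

0.664 km

In Airy isostatic equilibrium: the ice load ρ_ice t is balanced by mantle displaced below, ρ_m s.
s = t ρ_ice / ρ_m = 2.38 km × 915/3280 = 0.664 km.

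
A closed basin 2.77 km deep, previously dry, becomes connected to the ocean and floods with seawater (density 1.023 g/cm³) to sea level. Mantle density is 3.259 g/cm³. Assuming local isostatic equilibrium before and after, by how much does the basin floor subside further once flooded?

After flooding the water column is d + s deep. Its weight must equal the weight of mantle displaced by the extra subsidence s: (d + s) ρ_w = s ρ_m.
s = d ρ_w / (ρ_m − ρ_w) = 2.77 km × 1.023/(3.259 − 1.023) = 1.27 km.

1.27 km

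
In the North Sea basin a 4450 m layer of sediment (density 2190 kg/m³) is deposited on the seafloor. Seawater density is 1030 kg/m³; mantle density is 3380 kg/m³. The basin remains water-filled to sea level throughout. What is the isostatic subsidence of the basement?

2200 m

Submarine loading: the sediment displaces seawater, and the subsidence is in turn flooded, so s (ρ_m − ρ_w) = t (ρ_sed − ρ_w).
s = 4450 m × (2190 − 1030) / (3380 − 1030) = 2200 m.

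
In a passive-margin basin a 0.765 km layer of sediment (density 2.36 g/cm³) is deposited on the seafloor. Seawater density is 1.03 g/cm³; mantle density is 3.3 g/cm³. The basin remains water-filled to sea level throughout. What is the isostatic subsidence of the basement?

Submarine loading: the sediment displaces seawater, and the subsidence is in turn flooded, so s (ρ_m − ρ_w) = t (ρ_sed − ρ_w).
s = 0.765 km × (2.36 − 1.03) / (3.3 − 1.03) = 0.448 km.

0.448 km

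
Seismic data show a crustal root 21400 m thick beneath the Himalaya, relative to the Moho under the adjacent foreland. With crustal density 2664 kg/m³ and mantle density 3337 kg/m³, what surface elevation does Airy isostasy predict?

5410 m

In Airy isostatic equilibrium: ρ_c h = (ρ_m − ρ_c) r.
h = r (ρ_m − ρ_c) / ρ_c = 21400 m × (3337 − 2664) / 2664 = 5410 m.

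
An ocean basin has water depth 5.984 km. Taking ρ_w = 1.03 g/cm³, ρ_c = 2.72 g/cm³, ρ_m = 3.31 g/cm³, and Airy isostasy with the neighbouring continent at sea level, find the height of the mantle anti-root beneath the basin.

17.1 km

Isostatic balance requires: replacing crust with seawater at the top is compensated by replacing crust with mantle at the base: d (ρ_c − ρ_w) = a (ρ_m − ρ_c).
a = d (ρ_c − ρ_w)/(ρ_m − ρ_c) = 5.984 km × 1.69/0.59 = 17.1 km.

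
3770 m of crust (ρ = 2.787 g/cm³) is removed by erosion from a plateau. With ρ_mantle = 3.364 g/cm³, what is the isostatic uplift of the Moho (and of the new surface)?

3120 m

Unloading: uplift u = e ρ_c/ρ_m = 3770 m × 2.787/3.364 = 3120 m.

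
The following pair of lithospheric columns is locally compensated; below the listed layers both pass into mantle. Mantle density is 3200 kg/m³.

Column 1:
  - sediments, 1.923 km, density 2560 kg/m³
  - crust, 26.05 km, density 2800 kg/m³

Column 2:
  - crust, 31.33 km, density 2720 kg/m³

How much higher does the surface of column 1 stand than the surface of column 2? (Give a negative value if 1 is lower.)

−1.06 km

For any compensation level in the mantle, the mantle terms cancel and isostasy reduces to e = (Σt_1 − Σt_2) − (Σ(ρt)_1 − Σ(ρt)_2) / ρ_m.
Σt_1 = 27.973 km; Σt_2 = 31.33 km; Σ(ρt)_1 = 77862.88; Σ(ρt)_2 = 85217.6 (in km·kg/m³).
e = (27.973 − 31.33) − (77862.88 − 85217.6) / 3200 = −1.06 km.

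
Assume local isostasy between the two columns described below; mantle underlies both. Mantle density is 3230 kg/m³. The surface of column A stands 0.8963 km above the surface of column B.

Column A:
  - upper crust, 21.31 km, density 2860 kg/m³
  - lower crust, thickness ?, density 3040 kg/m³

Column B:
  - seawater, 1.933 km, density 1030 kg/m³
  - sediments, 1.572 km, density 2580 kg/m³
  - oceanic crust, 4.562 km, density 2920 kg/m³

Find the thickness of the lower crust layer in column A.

8.94 km

Take the compensation level at the base of the deeper column (depth z_c below the surface of column A) and equate Σ ρ_i t_i down to z_c; mantle fills any gap and the z_c terms cancel.
Column A: 21.31×2860 + x×3040 + (z_c − 21.31 − x)×3230
Column B: 0.8963×0 + 1.933×1030 + 1.572×2580 + 4.562×2920 + (z_c − 0.8963 − 8.067)×3230
The z_c×3230 term appears on both sides and cancels. Collect the known terms of each column as K = Σ(ρt)_known − 3230 × (depth of known layers): K_A = 60946.6 − 3230×21.31 = −7884.7; K_B = 19367.79 − 3230×(0.8963 + 8.067) = −9583.669.
Balance: K_A − x×(3230 − 3040) = K_B, so x = (K_A − K_B)/(3230 − 3040) = 1698.97/190 = 8.94 km.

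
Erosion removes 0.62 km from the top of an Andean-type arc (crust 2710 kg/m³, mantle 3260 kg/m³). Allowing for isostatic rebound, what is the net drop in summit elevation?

Rebound u = e ρ_c/ρ_m = 0.62 km × 2710/3260 = 0.5154 km.
Net surface drop = e − u = 0.62 km − 0.5154 km = e (ρ_m − ρ_c)/ρ_m = 0.105 km.

0.105 km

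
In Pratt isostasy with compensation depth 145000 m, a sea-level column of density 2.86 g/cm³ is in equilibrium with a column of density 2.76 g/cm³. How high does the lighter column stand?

5250 m

ρ_ref D = ρ (D + h) → h = D (ρ_ref − ρ)/ρ.
h = 145000 m × (2.86 − 2.76)/2.76 = 5250 m.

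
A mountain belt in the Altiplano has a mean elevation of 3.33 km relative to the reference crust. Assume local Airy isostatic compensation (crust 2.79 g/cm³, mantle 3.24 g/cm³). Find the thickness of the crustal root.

20.6 km

For local isostatic compensation: the weight of the topography is balanced by the buoyancy of the root, ρ_c h = (ρ_m − ρ_c) r.
r = h · ρ_c / (ρ_m − ρ_c) = 3.33 km × 2.79 / (3.24 − 2.79) = 20.6 km.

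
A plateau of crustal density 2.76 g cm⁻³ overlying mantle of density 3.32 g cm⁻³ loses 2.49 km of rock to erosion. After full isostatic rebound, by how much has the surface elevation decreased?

Rebound u = e ρ_c/ρ_m = 2.49 km × 2.76/3.32 = 2.07 km.
Net surface drop = e − u = 2.49 km − 2.07 km = e (ρ_m − ρ_c)/ρ_m = 0.42 km.

0.42 km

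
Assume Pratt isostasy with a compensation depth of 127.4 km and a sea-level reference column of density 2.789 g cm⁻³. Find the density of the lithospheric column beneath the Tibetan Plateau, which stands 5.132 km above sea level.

Pratt balance: ρ_ref D = ρ (D + h).
ρ = ρ_ref D/(D + h) = 2.789 × 127.4 km/(127.4 km + 5.132 km) = 2.68 g cm⁻³.

2.68 g cm⁻³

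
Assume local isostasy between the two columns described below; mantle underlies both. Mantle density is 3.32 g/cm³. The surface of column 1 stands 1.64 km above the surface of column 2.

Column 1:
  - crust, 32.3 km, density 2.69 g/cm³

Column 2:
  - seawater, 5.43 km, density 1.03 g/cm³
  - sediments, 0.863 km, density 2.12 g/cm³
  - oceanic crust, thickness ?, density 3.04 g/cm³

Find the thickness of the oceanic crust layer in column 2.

5.12 km

Take the compensation level at the base of the deeper column (depth z_c below the surface of column 1) and equate Σ ρ_i t_i down to z_c; mantle fills any gap and the z_c terms cancel.
Column 1: 32.3×2.69 + (z_c − 32.3)×3.32
Column 2: 1.64×0 + 5.43×1.03 + 0.863×2.12 + x×3.04 + (z_c − 1.64 − 6.293 − x)×3.32
The z_c×3.32 term appears on both sides and cancels. Collect the known terms of each column as K = Σ(ρt)_known − 3.32 × (depth of known layers): K_1 = 86.887 − 3.32×32.3 = −20.349; K_2 = 7.42246 − 3.32×(1.64 + 6.293) = −18.9151.
Balance: K_1 = K_2 − x×(3.32 − 3.04), so x = (K_2 − K_1)/(3.32 − 3.04) = 1.4339/0.28 = 5.12 km.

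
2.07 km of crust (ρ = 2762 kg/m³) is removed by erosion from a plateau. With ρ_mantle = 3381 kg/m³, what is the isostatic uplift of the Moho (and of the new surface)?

1.69 km

Unloading: uplift u = e ρ_c/ρ_m = 2.07 km × 2762/3381 = 1.69 km.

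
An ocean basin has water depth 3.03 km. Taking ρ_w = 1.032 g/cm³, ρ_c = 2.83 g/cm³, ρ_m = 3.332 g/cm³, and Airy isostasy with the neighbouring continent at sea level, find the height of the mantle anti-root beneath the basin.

10.9 km

By Archimedes' principle applied to the lithosphere: replacing crust with seawater at the top is compensated by replacing crust with mantle at the base: d (ρ_c − ρ_w) = a (ρ_m − ρ_c).
a = d (ρ_c − ρ_w)/(ρ_m − ρ_c) = 3.03 km × 1.798/0.502 = 10.9 km.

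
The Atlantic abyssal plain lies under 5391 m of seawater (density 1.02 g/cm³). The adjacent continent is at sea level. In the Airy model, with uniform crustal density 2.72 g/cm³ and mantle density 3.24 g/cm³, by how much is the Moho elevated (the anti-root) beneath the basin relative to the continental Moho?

Equating mass per unit area of the two columns: replacing crust with seawater at the top is compensated by replacing crust with mantle at the base: d (ρ_c − ρ_w) = a (ρ_m − ρ_c).
a = d (ρ_c − ρ_w)/(ρ_m − ρ_c) = 5391 m × 1.7/0.52 = 17600 m.

17600 m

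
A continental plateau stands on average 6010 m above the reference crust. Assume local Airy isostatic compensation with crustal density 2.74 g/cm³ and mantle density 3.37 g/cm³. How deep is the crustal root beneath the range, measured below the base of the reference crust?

26100 m

Equating mass per unit area of the two columns: the weight of the topography is balanced by the buoyancy of the root, ρ_c h = (ρ_m − ρ_c) r.
r = h · ρ_c / (ρ_m − ρ_c) = 6010 m × 2.74 / (3.37 − 2.74) = 26100 m.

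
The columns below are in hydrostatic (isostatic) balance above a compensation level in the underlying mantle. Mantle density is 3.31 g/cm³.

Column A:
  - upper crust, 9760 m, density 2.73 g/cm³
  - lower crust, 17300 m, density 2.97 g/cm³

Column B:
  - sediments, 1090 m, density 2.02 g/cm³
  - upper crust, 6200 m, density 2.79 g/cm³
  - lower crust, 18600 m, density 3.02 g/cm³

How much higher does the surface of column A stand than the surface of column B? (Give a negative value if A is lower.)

459 m

For any compensation level in the mantle, the mantle terms cancel and isostasy reduces to e = (Σt_A − Σt_B) − (Σ(ρt)_A − Σ(ρt)_B) / ρ_m.
Σt_A = 27060 m; Σt_B = 25890 m; Σ(ρt)_A = 78025.8; Σ(ρt)_B = 75671.8 (in m·g/cm³).
e = (27060 − 25890) − (78025.8 − 75671.8) / 3.31 = 459 m.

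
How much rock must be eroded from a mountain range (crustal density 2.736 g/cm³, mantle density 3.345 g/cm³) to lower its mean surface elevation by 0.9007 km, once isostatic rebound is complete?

Net drop Δ = e − u = e − e ρ_c/ρ_m = e (ρ_m − ρ_c)/ρ_m.
e = Δ ρ_m/(ρ_m − ρ_c) = 0.9007 km × 3.345/0.609 = 4.95 km.

4.95 km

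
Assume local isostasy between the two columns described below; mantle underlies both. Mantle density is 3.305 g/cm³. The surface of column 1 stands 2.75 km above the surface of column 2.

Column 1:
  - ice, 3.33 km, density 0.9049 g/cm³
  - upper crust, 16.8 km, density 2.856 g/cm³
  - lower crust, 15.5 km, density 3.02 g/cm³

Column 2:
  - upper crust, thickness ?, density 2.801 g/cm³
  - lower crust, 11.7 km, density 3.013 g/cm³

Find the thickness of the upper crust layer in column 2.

14.8 km

Take the compensation level at the base of the deeper column (depth z_c below the surface of column 1) and equate Σ ρ_i t_i down to z_c; mantle fills any gap and the z_c terms cancel.
Column 1: 3.33×0.9049 + 16.8×2.856 + 15.5×3.02 + (z_c − 35.63)×3.305
Column 2: 2.75×0 + x×2.801 + 11.7×3.013 + (z_c − 2.75 − 11.7 − x)×3.305
The z_c×3.305 term appears on both sides and cancels. Collect the known terms of each column as K = Σ(ρt)_known − 3.305 × (depth of known layers): K_1 = 97.804117 − 3.305×35.63 = −19.953033; K_2 = 35.2521 − 3.305×(2.75 + 11.7) = −12.50515.
Balance: K_1 = K_2 − x×(3.305 − 2.801), so x = (K_2 − K_1)/(3.305 − 2.801) = 7.44788/0.504 = 14.8 km.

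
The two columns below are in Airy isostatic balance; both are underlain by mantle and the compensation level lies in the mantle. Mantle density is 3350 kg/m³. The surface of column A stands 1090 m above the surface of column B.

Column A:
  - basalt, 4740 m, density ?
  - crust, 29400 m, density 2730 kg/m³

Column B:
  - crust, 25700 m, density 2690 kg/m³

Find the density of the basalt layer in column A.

Take the compensation level at the base of the deeper column (depth z_c below the surface of column A) and equate Σ ρ_i t_i down to z_c; mantle fills any gap and the z_c terms cancel.
Column A: 4740×ρ + 29400×2730 + (z_c − 34140)×3350
Column B: 1090×0 + 25700×2690 + (z_c − 1090 − 25700)×3350
The z_c×3350 term appears on both sides and cancels. Collect the known terms of each column as K = Σ(ρt)_known − 3350 × (depth of known layers): K_A = 80262000 − 3350×34140 = −34107000; K_B = 69133000 − 3350×(1090 + 25700) = −20613500.
Balance: K_A + 4740×ρ = K_B, so ρ = (K_B − K_A)/4740 = 13493500/4740 = 2850 kg/m³.

2850 kg/m³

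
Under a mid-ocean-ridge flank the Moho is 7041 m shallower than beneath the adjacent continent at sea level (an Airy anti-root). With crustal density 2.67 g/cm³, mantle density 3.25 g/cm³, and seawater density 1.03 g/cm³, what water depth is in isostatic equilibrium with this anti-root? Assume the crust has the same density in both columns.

Replacing a thickness d of crust by seawater at the top must be balanced by replacing crust with mantle at the base: d (ρ_c − ρ_w) = a (ρ_m − ρ_c).
d = a (ρ_m − ρ_c)/(ρ_c − ρ_w) = 7041 m × 0.58/1.64 = 2490 m.

2490 m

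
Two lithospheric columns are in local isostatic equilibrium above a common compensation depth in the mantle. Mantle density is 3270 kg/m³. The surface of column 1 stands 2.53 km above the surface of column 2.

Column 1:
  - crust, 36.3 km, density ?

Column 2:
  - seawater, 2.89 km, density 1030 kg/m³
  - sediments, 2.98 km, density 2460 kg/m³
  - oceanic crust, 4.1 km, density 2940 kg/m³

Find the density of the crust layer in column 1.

2760 kg/m³

Take the compensation level at the base of the deeper column (depth z_c below the surface of column 1) and equate Σ ρ_i t_i down to z_c; mantle fills any gap and the z_c terms cancel.
Column 1: 36.3×ρ + (z_c − 36.3)×3270
Column 2: 2.53×0 + 2.89×1030 + 2.98×2460 + 4.1×2940 + (z_c − 2.53 − 9.97)×3270
The z_c×3270 term appears on both sides and cancels. Collect the known terms of each column as K = Σ(ρt)_known − 3270 × (depth of known layers): K_1 = 0 − 3270×36.3 = −118701; K_2 = 22361.5 − 3270×(2.53 + 9.97) = −18513.5.
Balance: K_1 + 36.3×ρ = K_2, so ρ = (K_2 − K_1)/36.3 = 100188/36.3 = 2760 kg/m³.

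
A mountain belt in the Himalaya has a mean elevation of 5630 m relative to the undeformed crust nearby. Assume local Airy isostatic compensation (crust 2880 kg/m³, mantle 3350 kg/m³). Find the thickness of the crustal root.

34500 m

In Airy isostatic equilibrium: the weight of the topography is balanced by the buoyancy of the root, ρ_c h = (ρ_m − ρ_c) r.
r = h · ρ_c / (ρ_m − ρ_c) = 5630 m × 2880 / (3350 − 2880) = 34500 m.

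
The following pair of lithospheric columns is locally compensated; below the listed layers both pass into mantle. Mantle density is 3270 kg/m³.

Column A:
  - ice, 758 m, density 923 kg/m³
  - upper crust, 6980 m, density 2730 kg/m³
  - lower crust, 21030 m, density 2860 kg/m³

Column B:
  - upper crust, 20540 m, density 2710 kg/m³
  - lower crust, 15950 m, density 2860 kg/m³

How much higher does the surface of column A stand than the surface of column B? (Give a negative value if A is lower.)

−1180 m

For any compensation level in the mantle, the mantle terms cancel and isostasy reduces to e = (Σt_A − Σt_B) − (Σ(ρt)_A − Σ(ρt)_B) / ρ_m.
Σt_A = 28768 m; Σt_B = 36490 m; Σ(ρt)_A = 79900834; Σ(ρt)_B = 101280400 (in m·kg/m³).
e = (28768 − 36490) − (79900834 − 101280400) / 3270 = −1180 m.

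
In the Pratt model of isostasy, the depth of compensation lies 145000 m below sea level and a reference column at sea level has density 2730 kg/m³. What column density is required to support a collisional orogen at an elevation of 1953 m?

Pratt balance: ρ_ref D = ρ (D + h).
ρ = ρ_ref D/(D + h) = 2730 × 145000 m/(145000 m + 1953 m) = 2690 kg/m³.

2690 kg/m³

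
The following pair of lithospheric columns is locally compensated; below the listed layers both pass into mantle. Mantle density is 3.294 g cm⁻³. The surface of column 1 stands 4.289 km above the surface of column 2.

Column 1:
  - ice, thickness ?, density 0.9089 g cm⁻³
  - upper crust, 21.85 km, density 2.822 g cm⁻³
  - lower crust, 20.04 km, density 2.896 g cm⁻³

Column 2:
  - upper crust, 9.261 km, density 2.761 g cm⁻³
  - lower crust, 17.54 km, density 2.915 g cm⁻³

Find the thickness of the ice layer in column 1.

Take the compensation level at the base of the deeper column (depth z_c below the surface of column 1) and equate Σ ρ_i t_i down to z_c; mantle fills any gap and the z_c terms cancel.
Column 1: x×0.9089 + 21.85×2.822 + 20.04×2.896 + (z_c − 41.89 − x)×3.294
Column 2: 4.289×0 + 9.261×2.761 + 17.54×2.915 + (z_c − 4.289 − 26.801)×3.294
The z_c×3.294 term appears on both sides and cancels. Collect the known terms of each column as K = Σ(ρt)_known − 3.294 × (depth of known layers): K_1 = 119.69654 − 3.294×41.89 = −18.28912; K_2 = 76.698721 − 3.294×(4.289 + 26.801) = −25.711739.
Balance: K_1 − x×(3.294 − 0.9089) = K_2, so x = (K_1 − K_2)/(3.294 − 0.9089) = 7.42262/2.3851 = 3.11 km.

3.11 km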